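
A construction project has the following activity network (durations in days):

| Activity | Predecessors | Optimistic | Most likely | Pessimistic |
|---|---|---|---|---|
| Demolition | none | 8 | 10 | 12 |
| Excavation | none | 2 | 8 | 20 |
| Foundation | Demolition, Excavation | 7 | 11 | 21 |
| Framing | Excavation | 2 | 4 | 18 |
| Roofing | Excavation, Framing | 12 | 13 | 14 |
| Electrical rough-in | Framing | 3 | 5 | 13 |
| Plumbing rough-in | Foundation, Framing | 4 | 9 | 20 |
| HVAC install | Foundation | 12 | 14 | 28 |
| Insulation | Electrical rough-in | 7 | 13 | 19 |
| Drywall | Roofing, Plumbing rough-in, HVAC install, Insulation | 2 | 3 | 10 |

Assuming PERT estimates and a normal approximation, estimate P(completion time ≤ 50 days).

0.981

te_Demolition = (8 + 4·10 + 12)/6 = 60/6 = 10; σ²_Demolition = ((12−8)/6)² = 0.444
te_Excavation = (2 + 4·8 + 20)/6 = 54/6 = 9; σ²_Excavation = ((20−2)/6)² = 9.000
te_Foundation = (7 + 4·11 + 21)/6 = 72/6 = 12; σ²_Foundation = ((21−7)/6)² = 5.444
te_Framing = (2 + 4·4 + 18)/6 = 36/6 = 6; σ²_Framing = ((18−2)/6)² = 7.111
te_Roofing = (12 + 4·13 + 14)/6 = 78/6 = 13; σ²_Roofing = ((14−12)/6)² = 0.111
te_Electrical rough-in = (3 + 4·5 + 13)/6 = 36/6 = 6; σ²_Electrical rough-in = ((13−3)/6)² = 2.778
te_Plumbing rough-in = (4 + 4·9 + 20)/6 = 60/6 = 10; σ²_Plumbing rough-in = ((20−4)/6)² = 7.111
te_HVAC install = (12 + 4·14 + 28)/6 = 96/6 = 16; σ²_HVAC install = ((28−12)/6)² = 7.111
te_Insulation = (7 + 4·13 + 19)/6 = 78/6 = 13; σ²_Insulation = ((19−7)/6)² = 4.000
te_Drywall = (2 + 4·3 + 10)/6 = 24/6 = 4; σ²_Drywall = ((10−2)/6)² = 1.778

Forward pass:
ES_Demolition = 0; EF_Demolition = 10
ES_Excavation = 0; EF_Excavation = 9
ES_Foundation = max(EF_Demolition=10, EF_Excavation=9) = 10; EF_Foundation = 10+12 = 22
ES_Framing = 9; EF_Framing = 9+6 = 15
ES_Roofing = max(EF_Excavation=9, EF_Framing=15) = 15; EF_Roofing = 15+13 = 28
ES_Electrical rough-in = 15; EF_Electrical rough-in = 15+6 = 21
ES_Plumbing rough-in = max(EF_Foundation=22, EF_Framing=15) = 22; EF_Plumbing rough-in = 22+10 = 32
ES_HVAC install = 22; EF_HVAC install = 22+16 = 38
ES_Insulation = 21; EF_Insulation = 21+13 = 34
ES_Drywall = max(EF_Roofing=28, EF_Plumbing rough-in=32, EF_HVAC install=38, EF_Insulation=34) = 38; EF_Drywall = 38+4 = 42
Expected project duration μ = 42 days. Critical path: Demolition → Foundation → HVAC install → Drywall.

Variance along critical path = 0.444 + 5.444 + 7.111 + 1.778 = 14.778; σ = √14.778 = 3.844 days.
Z = (50 − 42) / 3.844 = 2.081
P(T ≤ 50) = Φ(2.081) ≈ 0.981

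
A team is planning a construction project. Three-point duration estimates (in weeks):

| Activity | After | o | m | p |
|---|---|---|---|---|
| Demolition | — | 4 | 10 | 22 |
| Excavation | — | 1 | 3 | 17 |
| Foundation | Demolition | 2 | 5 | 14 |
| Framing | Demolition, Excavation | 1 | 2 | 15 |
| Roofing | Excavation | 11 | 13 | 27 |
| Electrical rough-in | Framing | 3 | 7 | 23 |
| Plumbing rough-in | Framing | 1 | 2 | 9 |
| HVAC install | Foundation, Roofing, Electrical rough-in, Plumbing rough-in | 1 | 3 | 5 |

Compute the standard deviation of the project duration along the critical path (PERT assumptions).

5.10 weeks

te_Demolition = (4 + 4·10 + 22)/6 = 66/6 = 11; σ²_Demolition = ((22−4)/6)² = 9.000
te_Excavation = (1 + 4·3 + 17)/6 = 30/6 = 5; σ²_Excavation = ((17−1)/6)² = 7.111
te_Foundation = (2 + 4·5 + 14)/6 = 36/6 = 6; σ²_Foundation = ((14−2)/6)² = 4.000
te_Framing = (1 + 4·2 + 15)/6 = 24/6 = 4; σ²_Framing = ((15−1)/6)² = 5.444
te_Roofing = (11 + 4·13 + 27)/6 = 90/6 = 15; σ²_Roofing = ((27−11)/6)² = 7.111
te_Electrical rough-in = (3 + 4·7 + 23)/6 = 54/6 = 9; σ²_Electrical rough-in = ((23−3)/6)² = 11.111
te_Plumbing rough-in = (1 + 4·2 + 9)/6 = 18/6 = 3; σ²_Plumbing rough-in = ((9−1)/6)² = 1.778
te_HVAC install = (1 + 4·3 + 5)/6 = 18/6 = 3; σ²_HVAC install = ((5−1)/6)² = 0.444

Forward pass:
ES_Demolition = 0; EF_Demolition = 11
ES_Excavation = 0; EF_Excavation = 5
ES_Foundation = 11; EF_Foundation = 11+6 = 17
ES_Framing = max(EF_Demolition=11, EF_Excavation=5) = 11; EF_Framing = 11+4 = 15
ES_Roofing = 5; EF_Roofing = 5+15 = 20
ES_Electrical rough-in = 15; EF_Electrical rough-in = 15+9 = 24
ES_Plumbing rough-in = 15; EF_Plumbing rough-in = 15+3 = 18
ES_HVAC install = max(EF_Foundation=17, EF_Roofing=20, EF_Electrical rough-in=24, EF_Plumbing rough-in=18) = 24; EF_HVAC install = 24+3 = 27
Expected project duration μ = 27 weeks. Critical path: Demolition → Framing → Electrical rough-in → HVAC install.

Variance along critical path = 9.000 + 5.444 + 11.111 + 0.444 = 26.000
σ = √26.000 = 5.099 weeks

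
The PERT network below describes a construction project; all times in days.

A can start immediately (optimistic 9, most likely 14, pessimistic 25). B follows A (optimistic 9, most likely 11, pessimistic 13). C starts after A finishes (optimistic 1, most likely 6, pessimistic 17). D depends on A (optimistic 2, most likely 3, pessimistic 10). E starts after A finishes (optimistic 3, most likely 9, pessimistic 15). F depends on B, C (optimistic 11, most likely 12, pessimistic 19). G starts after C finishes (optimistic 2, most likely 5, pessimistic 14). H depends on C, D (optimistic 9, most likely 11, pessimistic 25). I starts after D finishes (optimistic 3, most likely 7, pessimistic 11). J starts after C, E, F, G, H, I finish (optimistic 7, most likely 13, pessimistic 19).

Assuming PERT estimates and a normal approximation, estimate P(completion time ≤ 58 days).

0.950

te_A = (9 + 4·14 + 25)/6 = 90/6 = 15; σ²_A = ((25−9)/6)² = 7.111
te_B = (9 + 4·11 + 13)/6 = 66/6 = 11; σ²_B = ((13−9)/6)² = 0.444
te_C = (1 + 4·6 + 17)/6 = 42/6 = 7; σ²_C = ((17−1)/6)² = 7.111
te_D = (2 + 4·3 + 10)/6 = 24/6 = 4; σ²_D = ((10−2)/6)² = 1.778
te_E = (3 + 4·9 + 15)/6 = 54/6 = 9; σ²_E = ((15−3)/6)² = 4.000
te_F = (11 + 4·12 + 19)/6 = 78/6 = 13; σ²_F = ((19−11)/6)² = 1.778
te_G = (2 + 4·5 + 14)/6 = 36/6 = 6; σ²_G = ((14−2)/6)² = 4.000
te_H = (9 + 4·11 + 25)/6 = 78/6 = 13; σ²_H = ((25−9)/6)² = 7.111
te_I = (3 + 4·7 + 11)/6 = 42/6 = 7; σ²_I = ((11−3)/6)² = 1.778
te_J = (7 + 4·13 + 19)/6 = 78/6 = 13; σ²_J = ((19−7)/6)² = 4.000

Forward pass:
ES_A = 0; EF_A = 15
ES_B = 15; EF_B = 15+11 = 26
ES_C = 15; EF_C = 15+7 = 22
ES_D = 15; EF_D = 15+4 = 19
ES_E = 15; EF_E = 15+9 = 24
ES_F = max(EF_B=26, EF_C=22) = 26; EF_F = 26+13 = 39
ES_G = 22; EF_G = 22+6 = 28
ES_H = max(EF_C=22, EF_D=19) = 22; EF_H = 22+13 = 35
ES_I = 19; EF_I = 19+7 = 26
ES_J = max(EF_C=22, EF_E=24, EF_F=39, EF_G=28, EF_H=35, EF_I=26) = 39; EF_J = 39+13 = 52
Expected project duration μ = 52 days. Critical path: A → B → F → J.

Variance along critical path = 7.111 + 0.444 + 1.778 + 4.000 = 13.333; σ = √13.333 = 3.651 days.
Z = (58 − 52) / 3.651 = 1.643
P(T ≤ 58) = Φ(1.643) ≈ 0.950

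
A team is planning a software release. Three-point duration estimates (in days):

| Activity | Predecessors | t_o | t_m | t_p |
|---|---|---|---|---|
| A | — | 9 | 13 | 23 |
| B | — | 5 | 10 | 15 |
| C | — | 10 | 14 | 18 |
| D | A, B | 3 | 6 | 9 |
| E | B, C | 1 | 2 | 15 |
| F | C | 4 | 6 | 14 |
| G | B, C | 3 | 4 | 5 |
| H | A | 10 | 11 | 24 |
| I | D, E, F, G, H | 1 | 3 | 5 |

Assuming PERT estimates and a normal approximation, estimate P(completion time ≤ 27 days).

0.186

te_A = (9 + 4·13 + 23)/6 = 84/6 = 14; σ²_A = ((23−9)/6)² = 5.444
te_B = (5 + 4·10 + 15)/6 = 60/6 = 10; σ²_B = ((15−5)/6)² = 2.778
te_C = (10 + 4·14 + 18)/6 = 84/6 = 14; σ²_C = ((18−10)/6)² = 1.778
te_D = (3 + 4·6 + 9)/6 = 36/6 = 6; σ²_D = ((9−3)/6)² = 1.000
te_E = (1 + 4·2 + 15)/6 = 24/6 = 4; σ²_E = ((15−1)/6)² = 5.444
te_F = (4 + 4·6 + 14)/6 = 42/6 = 7; σ²_F = ((14−4)/6)² = 2.778
te_G = (3 + 4·4 + 5)/6 = 24/6 = 4; σ²_G = ((5−3)/6)² = 0.111
te_H = (10 + 4·11 + 24)/6 = 78/6 = 13; σ²_H = ((24−10)/6)² = 5.444
te_I = (1 + 4·3 + 5)/6 = 18/6 = 3; σ²_I = ((5−1)/6)² = 0.444

Forward pass:
ES_A = 0; EF_A = 14
ES_B = 0; EF_B = 10
ES_C = 0; EF_C = 14
ES_D = max(EF_A=14, EF_B=10) = 14; EF_D = 14+6 = 20
ES_E = max(EF_B=10, EF_C=14) = 14; EF_E = 14+4 = 18
ES_F = 14; EF_F = 14+7 = 21
ES_G = max(EF_B=10, EF_C=14) = 14; EF_G = 14+4 = 18
ES_H = 14; EF_H = 14+13 = 27
ES_I = max(EF_D=20, EF_E=18, EF_F=21, EF_G=18, EF_H=27) = 27; EF_I = 27+3 = 30
Expected project duration μ = 30 days. Critical path: A → H → I.

Variance along critical path = 5.444 + 5.444 + 0.444 = 11.333; σ = √11.333 = 3.367 days.
Z = (27 − 30) / 3.367 = -0.891
P(T ≤ 27) = Φ(-0.891) ≈ 0.186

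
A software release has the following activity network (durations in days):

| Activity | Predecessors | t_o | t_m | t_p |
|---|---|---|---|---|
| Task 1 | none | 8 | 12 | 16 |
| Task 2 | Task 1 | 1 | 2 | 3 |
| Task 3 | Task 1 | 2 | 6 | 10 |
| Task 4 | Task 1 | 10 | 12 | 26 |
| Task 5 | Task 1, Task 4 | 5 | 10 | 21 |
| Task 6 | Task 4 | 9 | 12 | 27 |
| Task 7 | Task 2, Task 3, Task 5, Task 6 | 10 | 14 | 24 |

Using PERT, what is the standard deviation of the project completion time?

4.83 days

te_Task 1 = (8 + 4·12 + 16)/6 = 72/6 = 12; σ²_Task 1 = ((16−8)/6)² = 1.778
te_Task 2 = (1 + 4·2 + 3)/6 = 12/6 = 2; σ²_Task 2 = ((3−1)/6)² = 0.111
te_Task 3 = (2 + 4·6 + 10)/6 = 36/6 = 6; σ²_Task 3 = ((10−2)/6)² = 1.778
te_Task 4 = (10 + 4·12 + 26)/6 = 84/6 = 14; σ²_Task 4 = ((26−10)/6)² = 7.111
te_Task 5 = (5 + 4·10 + 21)/6 = 66/6 = 11; σ²_Task 5 = ((21−5)/6)² = 7.111
te_Task 6 = (9 + 4·12 + 27)/6 = 84/6 = 14; σ²_Task 6 = ((27−9)/6)² = 9.000
te_Task 7 = (10 + 4·14 + 24)/6 = 90/6 = 15; σ²_Task 7 = ((24−10)/6)² = 5.444

Forward pass:
ES_Task 1 = 0; EF_Task 1 = 12
ES_Task 2 = 12; EF_Task 2 = 12+2 = 14
ES_Task 3 = 12; EF_Task 3 = 12+6 = 18
ES_Task 4 = 12; EF_Task 4 = 12+14 = 26
ES_Task 5 = max(EF_Task 1=12, EF_Task 4=26) = 26; EF_Task 5 = 26+11 = 37
ES_Task 6 = 26; EF_Task 6 = 26+14 = 40
ES_Task 7 = max(EF_Task 2=14, EF_Task 3=18, EF_Task 5=37, EF_Task 6=40) = 40; EF_Task 7 = 40+15 = 55
Expected project duration μ = 55 days. Critical path: Task 1 → Task 4 → Task 6 → Task 7.

Variance along critical path = 1.778 + 7.111 + 9.000 + 5.444 = 23.333
σ = √23.333 = 4.830 days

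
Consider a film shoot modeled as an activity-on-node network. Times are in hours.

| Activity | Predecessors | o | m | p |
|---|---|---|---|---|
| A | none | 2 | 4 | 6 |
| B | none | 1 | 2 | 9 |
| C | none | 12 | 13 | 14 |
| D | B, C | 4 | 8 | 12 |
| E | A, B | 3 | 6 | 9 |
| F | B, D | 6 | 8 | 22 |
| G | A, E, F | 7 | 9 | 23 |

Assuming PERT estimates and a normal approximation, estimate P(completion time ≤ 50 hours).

0.977

te_A = (2 + 4·4 + 6)/6 = 24/6 = 4; σ²_A = ((6−2)/6)² = 0.444
te_B = (1 + 4·2 + 9)/6 = 18/6 = 3; σ²_B = ((9−1)/6)² = 1.778
te_C = (12 + 4·13 + 14)/6 = 78/6 = 13; σ²_C = ((14−12)/6)² = 0.111
te_D = (4 + 4·8 + 12)/6 = 48/6 = 8; σ²_D = ((12−4)/6)² = 1.778
te_E = (3 + 4·6 + 9)/6 = 36/6 = 6; σ²_E = ((9−3)/6)² = 1.000
te_F = (6 + 4·8 + 22)/6 = 60/6 = 10; σ²_F = ((22−6)/6)² = 7.111
te_G = (7 + 4·9 + 23)/6 = 66/6 = 11; σ²_G = ((23−7)/6)² = 7.111

Forward pass:
ES_A = 0; EF_A = 4
ES_B = 0; EF_B = 3
ES_C = 0; EF_C = 13
ES_D = max(EF_B=3, EF_C=13) = 13; EF_D = 13+8 = 21
ES_E = max(EF_A=4, EF_B=3) = 4; EF_E = 4+6 = 10
ES_F = max(EF_B=3, EF_D=21) = 21; EF_F = 21+10 = 31
ES_G = max(EF_A=4, EF_E=10, EF_F=31) = 31; EF_G = 31+11 = 42
Expected project duration μ = 42 hours. Critical path: C → D → F → G.

Variance along critical path = 0.111 + 1.778 + 7.111 + 7.111 = 16.111; σ = √16.111 = 4.014 hours.
Z = (50 − 42) / 4.014 = 1.993
P(T ≤ 50) = Φ(1.993) ≈ 0.977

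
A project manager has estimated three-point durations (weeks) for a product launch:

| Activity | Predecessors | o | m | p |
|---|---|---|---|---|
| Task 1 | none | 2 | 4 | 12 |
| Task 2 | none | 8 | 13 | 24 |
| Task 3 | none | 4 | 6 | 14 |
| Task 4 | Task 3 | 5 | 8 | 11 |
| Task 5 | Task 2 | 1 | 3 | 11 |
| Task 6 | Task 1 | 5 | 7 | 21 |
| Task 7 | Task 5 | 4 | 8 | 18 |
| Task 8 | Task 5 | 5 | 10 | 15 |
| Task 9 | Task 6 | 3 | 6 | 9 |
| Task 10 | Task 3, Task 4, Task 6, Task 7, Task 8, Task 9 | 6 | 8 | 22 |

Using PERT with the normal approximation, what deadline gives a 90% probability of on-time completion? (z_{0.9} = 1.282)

te_Task 1 = (2 + 4·4 + 12)/6 = 30/6 = 5; σ²_Task 1 = ((12−2)/6)² = 2.778
te_Task 2 = (8 + 4·13 + 24)/6 = 84/6 = 14; σ²_Task 2 = ((24−8)/6)² = 7.111
te_Task 3 = (4 + 4·6 + 14)/6 = 42/6 = 7; σ²_Task 3 = ((14−4)/6)² = 2.778
te_Task 4 = (5 + 4·8 + 11)/6 = 48/6 = 8; σ²_Task 4 = ((11−5)/6)² = 1.000
te_Task 5 = (1 + 4·3 + 11)/6 = 24/6 = 4; σ²_Task 5 = ((11−1)/6)² = 2.778
te_Task 6 = (5 + 4·7 + 21)/6 = 54/6 = 9; σ²_Task 6 = ((21−5)/6)² = 7.111
te_Task 7 = (4 + 4·8 + 18)/6 = 54/6 = 9; σ²_Task 7 = ((18−4)/6)² = 5.444
te_Task 8 = (5 + 4·10 + 15)/6 = 60/6 = 10; σ²_Task 8 = ((15−5)/6)² = 2.778
te_Task 9 = (3 + 4·6 + 9)/6 = 36/6 = 6; σ²_Task 9 = ((9−3)/6)² = 1.000
te_Task 10 = (6 + 4·8 + 22)/6 = 60/6 = 10; σ²_Task 10 = ((22−6)/6)² = 7.111

Forward pass:
ES_Task 1 = 0; EF_Task 1 = 5
ES_Task 2 = 0; EF_Task 2 = 14
ES_Task 3 = 0; EF_Task 3 = 7
ES_Task 4 = 7; EF_Task 4 = 7+8 = 15
ES_Task 5 = 14; EF_Task 5 = 14+4 = 18
ES_Task 6 = 5; EF_Task 6 = 5+9 = 14
ES_Task 7 = 18; EF_Task 7 = 18+9 = 27
ES_Task 8 = 18; EF_Task 8 = 18+10 = 28
ES_Task 9 = 14; EF_Task 9 = 14+6 = 20
ES_Task 10 = max(EF_Task 3=7, EF_Task 4=15, EF_Task 6=14, EF_Task 7=27, EF_Task 8=28, EF_Task 9=20) = 28; EF_Task 10 = 28+10 = 38
Expected project duration μ = 38 weeks. Critical path: Task 2 → Task 5 → Task 8 → Task 10.

Variance along critical path = 7.111 + 2.778 + 2.778 + 7.111 = 19.778; σ = 4.447 weeks.
D = μ + z·σ = 38 + 1.282·4.447 = 43.7 weeks

43.7 weeks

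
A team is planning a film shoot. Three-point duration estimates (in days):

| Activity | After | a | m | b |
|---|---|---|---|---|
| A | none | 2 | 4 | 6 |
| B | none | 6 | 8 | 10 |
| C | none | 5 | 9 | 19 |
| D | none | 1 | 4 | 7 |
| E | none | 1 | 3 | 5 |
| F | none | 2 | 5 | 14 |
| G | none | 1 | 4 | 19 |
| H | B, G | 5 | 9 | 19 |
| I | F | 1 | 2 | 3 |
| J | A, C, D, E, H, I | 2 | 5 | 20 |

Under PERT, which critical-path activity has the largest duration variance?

te_A = (2 + 4·4 + 6)/6 = 24/6 = 4; σ²_A = ((6−2)/6)² = 0.444
te_B = (6 + 4·8 + 10)/6 = 48/6 = 8; σ²_B = ((10−6)/6)² = 0.444
te_C = (5 + 4·9 + 19)/6 = 60/6 = 10; σ²_C = ((19−5)/6)² = 5.444
te_D = (1 + 4·4 + 7)/6 = 24/6 = 4; σ²_D = ((7−1)/6)² = 1.000
te_E = (1 + 4·3 + 5)/6 = 18/6 = 3; σ²_E = ((5−1)/6)² = 0.444
te_F = (2 + 4·5 + 14)/6 = 36/6 = 6; σ²_F = ((14−2)/6)² = 4.000
te_G = (1 + 4·4 + 19)/6 = 36/6 = 6; σ²_G = ((19−1)/6)² = 9.000
te_H = (5 + 4·9 + 19)/6 = 60/6 = 10; σ²_H = ((19−5)/6)² = 5.444
te_I = (1 + 4·2 + 3)/6 = 12/6 = 2; σ²_I = ((3−1)/6)² = 0.111
te_J = (2 + 4·5 + 20)/6 = 42/6 = 7; σ²_J = ((20−2)/6)² = 9.000

Forward pass:
ES_A = 0; EF_A = 4
ES_B = 0; EF_B = 8
ES_C = 0; EF_C = 10
ES_D = 0; EF_D = 4
ES_E = 0; EF_E = 3
ES_F = 0; EF_F = 6
ES_G = 0; EF_G = 6
ES_H = max(EF_B=8, EF_G=6) = 8; EF_H = 8+10 = 18
ES_I = 6; EF_I = 6+2 = 8
ES_J = max(EF_A=4, EF_C=10, EF_D=4, EF_E=3, EF_H=18, EF_I=8) = 18; EF_J = 18+7 = 25
Expected project duration μ = 25 days. Critical path: B → H → J.

Variances on critical path: σ²_B=0.444, σ²_H=5.444, σ²_J=9.000.
Largest is σ²_J = 9.000.

J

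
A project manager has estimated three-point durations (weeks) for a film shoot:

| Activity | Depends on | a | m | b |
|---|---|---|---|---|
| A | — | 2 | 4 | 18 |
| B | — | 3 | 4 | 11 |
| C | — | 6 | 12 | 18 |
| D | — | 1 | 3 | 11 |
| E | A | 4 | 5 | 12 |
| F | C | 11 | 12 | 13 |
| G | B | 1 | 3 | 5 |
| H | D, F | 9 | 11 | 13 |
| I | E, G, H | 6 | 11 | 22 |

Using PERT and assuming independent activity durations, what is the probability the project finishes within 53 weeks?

0.961

te_A = (2 + 4·4 + 18)/6 = 36/6 = 6; σ²_A = ((18−2)/6)² = 7.111
te_B = (3 + 4·4 + 11)/6 = 30/6 = 5; σ²_B = ((11−3)/6)² = 1.778
te_C = (6 + 4·12 + 18)/6 = 72/6 = 12; σ²_C = ((18−6)/6)² = 4.000
te_D = (1 + 4·3 + 11)/6 = 24/6 = 4; σ²_D = ((11−1)/6)² = 2.778
te_E = (4 + 4·5 + 12)/6 = 36/6 = 6; σ²_E = ((12−4)/6)² = 1.778
te_F = (11 + 4·12 + 13)/6 = 72/6 = 12; σ²_F = ((13−11)/6)² = 0.111
te_G = (1 + 4·3 + 5)/6 = 18/6 = 3; σ²_G = ((5−1)/6)² = 0.444
te_H = (9 + 4·11 + 13)/6 = 66/6 = 11; σ²_H = ((13−9)/6)² = 0.444
te_I = (6 + 4·11 + 22)/6 = 72/6 = 12; σ²_I = ((22−6)/6)² = 7.111

Forward pass:
ES_A = 0; EF_A = 6
ES_B = 0; EF_B = 5
ES_C = 0; EF_C = 12
ES_D = 0; EF_D = 4
ES_E = 6; EF_E = 6+6 = 12
ES_F = 12; EF_F = 12+12 = 24
ES_G = 5; EF_G = 5+3 = 8
ES_H = max(EF_D=4, EF_F=24) = 24; EF_H = 24+11 = 35
ES_I = max(EF_E=12, EF_G=8, EF_H=35) = 35; EF_I = 35+12 = 47
Expected project duration μ = 47 weeks. Critical path: C → F → H → I.

Variance along critical path = 4.000 + 0.111 + 0.444 + 7.111 = 11.667; σ = √11.667 = 3.416 weeks.
Z = (53 − 47) / 3.416 = 1.757
P(T ≤ 53) = Φ(1.757) ≈ 0.961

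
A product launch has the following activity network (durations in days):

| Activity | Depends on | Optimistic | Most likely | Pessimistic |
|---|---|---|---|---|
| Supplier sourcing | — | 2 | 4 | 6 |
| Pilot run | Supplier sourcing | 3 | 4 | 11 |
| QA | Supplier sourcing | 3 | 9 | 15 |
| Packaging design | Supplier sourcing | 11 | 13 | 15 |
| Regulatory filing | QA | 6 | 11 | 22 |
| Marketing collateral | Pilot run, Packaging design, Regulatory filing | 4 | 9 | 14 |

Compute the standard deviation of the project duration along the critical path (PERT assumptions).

te_Supplier sourcing = (2 + 4·4 + 6)/6 = 24/6 = 4; σ²_Supplier sourcing = ((6−2)/6)² = 0.444
te_Pilot run = (3 + 4·4 + 11)/6 = 30/6 = 5; σ²_Pilot run = ((11−3)/6)² = 1.778
te_QA = (3 + 4·9 + 15)/6 = 54/6 = 9; σ²_QA = ((15−3)/6)² = 4.000
te_Packaging design = (11 + 4·13 + 15)/6 = 78/6 = 13; σ²_Packaging design = ((15−11)/6)² = 0.444
te_Regulatory filing = (6 + 4·11 + 22)/6 = 72/6 = 12; σ²_Regulatory filing = ((22−6)/6)² = 7.111
te_Marketing collateral = (4 + 4·9 + 14)/6 = 54/6 = 9; σ²_Marketing collateral = ((14−4)/6)² = 2.778

Forward pass:
ES_Supplier sourcing = 0; EF_Supplier sourcing = 4
ES_Pilot run = 4; EF_Pilot run = 4+5 = 9
ES_QA = 4; EF_QA = 4+9 = 13
ES_Packaging design = 4; EF_Packaging design = 4+13 = 17
ES_Regulatory filing = 13; EF_Regulatory filing = 13+12 = 25
ES_Marketing collateral = max(EF_Pilot run=9, EF_Packaging design=17, EF_Regulatory filing=25) = 25; EF_Marketing collateral = 25+9 = 34
Expected project duration μ = 34 days. Critical path: Supplier sourcing → QA → Regulatory filing → Marketing collateral.

Variance along critical path = 0.444 + 4.000 + 7.111 + 2.778 = 14.333
σ = √14.333 = 3.786 days

3.79 days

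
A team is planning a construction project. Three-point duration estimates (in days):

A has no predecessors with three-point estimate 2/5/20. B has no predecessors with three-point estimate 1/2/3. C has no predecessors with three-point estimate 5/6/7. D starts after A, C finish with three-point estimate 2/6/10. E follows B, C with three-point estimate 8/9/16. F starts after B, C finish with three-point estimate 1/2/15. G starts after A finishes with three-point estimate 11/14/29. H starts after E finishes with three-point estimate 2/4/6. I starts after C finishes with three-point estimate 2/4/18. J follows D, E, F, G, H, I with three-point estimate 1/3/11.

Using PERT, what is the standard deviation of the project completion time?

te_A = (2 + 4·5 + 20)/6 = 42/6 = 7; σ²_A = ((20−2)/6)² = 9.000
te_B = (1 + 4·2 + 3)/6 = 12/6 = 2; σ²_B = ((3−1)/6)² = 0.111
te_C = (5 + 4·6 + 7)/6 = 36/6 = 6; σ²_C = ((7−5)/6)² = 0.111
te_D = (2 + 4·6 + 10)/6 = 36/6 = 6; σ²_D = ((10−2)/6)² = 1.778
te_E = (8 + 4·9 + 16)/6 = 60/6 = 10; σ²_E = ((16−8)/6)² = 1.778
te_F = (1 + 4·2 + 15)/6 = 24/6 = 4; σ²_F = ((15−1)/6)² = 5.444
te_G = (11 + 4·14 + 29)/6 = 96/6 = 16; σ²_G = ((29−11)/6)² = 9.000
te_H = (2 + 4·4 + 6)/6 = 24/6 = 4; σ²_H = ((6−2)/6)² = 0.444
te_I = (2 + 4·4 + 18)/6 = 36/6 = 6; σ²_I = ((18−2)/6)² = 7.111
te_J = (1 + 4·3 + 11)/6 = 24/6 = 4; σ²_J = ((11−1)/6)² = 2.778

Forward pass:
ES_A = 0; EF_A = 7
ES_B = 0; EF_B = 2
ES_C = 0; EF_C = 6
ES_D = max(EF_A=7, EF_C=6) = 7; EF_D = 7+6 = 13
ES_E = max(EF_B=2, EF_C=6) = 6; EF_E = 6+10 = 16
ES_F = max(EF_B=2, EF_C=6) = 6; EF_F = 6+4 = 10
ES_G = 7; EF_G = 7+16 = 23
ES_H = 16; EF_H = 16+4 = 20
ES_I = 6; EF_I = 6+6 = 12
ES_J = max(EF_D=13, EF_E=16, EF_F=10, EF_G=23, EF_H=20, EF_I=12) = 23; EF_J = 23+4 = 27
Expected project duration μ = 27 days. Critical path: A → G → J.

Variance along critical path = 9.000 + 9.000 + 2.778 = 20.778
σ = √20.778 = 4.558 days

4.56 days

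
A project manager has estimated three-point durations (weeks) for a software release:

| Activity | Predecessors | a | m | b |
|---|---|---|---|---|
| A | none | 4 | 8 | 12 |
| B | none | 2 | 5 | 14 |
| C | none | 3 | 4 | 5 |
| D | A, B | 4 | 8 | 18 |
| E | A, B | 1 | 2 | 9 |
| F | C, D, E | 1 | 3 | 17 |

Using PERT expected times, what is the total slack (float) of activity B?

te_A = (4 + 4·8 + 12)/6 = 48/6 = 8
te_B = (2 + 4·5 + 14)/6 = 36/6 = 6
te_C = (3 + 4·4 + 5)/6 = 24/6 = 4
te_D = (4 + 4·8 + 18)/6 = 54/6 = 9
te_E = (1 + 4·2 + 9)/6 = 18/6 = 3
te_F = (1 + 4·3 + 17)/6 = 30/6 = 5

Forward pass:
ES_A = 0; EF_A = 8
ES_B = 0; EF_B = 6
ES_C = 0; EF_C = 4
ES_D = max(EF_A=8, EF_B=6) = 8; EF_D = 8+9 = 17
ES_E = max(EF_A=8, EF_B=6) = 8; EF_E = 8+3 = 11
ES_F = max(EF_C=4, EF_D=17, EF_E=11) = 17; EF_F = 17+5 = 22
Expected project duration μ = 22 weeks. Critical path: A → D → F.

Backward pass:
LF_F = 22; LS_F = 22−5 = 17
LF_E = LS_F = 17; LS_E = 17−3 = 14
LF_D = LS_F = 17; LS_D = 17−9 = 8
LF_C = LS_F = 17; LS_C = 17−4 = 13
LF_B = min(LS_D=8, LS_E=14) = 8; LS_B = 8−6 = 2
LF_A = min(LS_D=8, LS_E=14) = 8; LS_A = 8−8 = 0
Slack_B = LS_B − ES_B = 2 − 0 = 2

2 weeks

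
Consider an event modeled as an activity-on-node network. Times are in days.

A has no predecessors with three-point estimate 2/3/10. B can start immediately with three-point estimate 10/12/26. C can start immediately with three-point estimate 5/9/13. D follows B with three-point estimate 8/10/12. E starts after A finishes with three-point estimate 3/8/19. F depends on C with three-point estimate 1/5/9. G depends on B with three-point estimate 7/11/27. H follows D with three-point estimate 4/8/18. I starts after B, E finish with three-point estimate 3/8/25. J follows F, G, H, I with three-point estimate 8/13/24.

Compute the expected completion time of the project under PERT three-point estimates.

te_A = (2 + 4·3 + 10)/6 = 24/6 = 4
te_B = (10 + 4·12 + 26)/6 = 84/6 = 14
te_C = (5 + 4·9 + 13)/6 = 54/6 = 9
te_D = (8 + 4·10 + 12)/6 = 60/6 = 10
te_E = (3 + 4·8 + 19)/6 = 54/6 = 9
te_F = (1 + 4·5 + 9)/6 = 30/6 = 5
te_G = (7 + 4·11 + 27)/6 = 78/6 = 13
te_H = (4 + 4·8 + 18)/6 = 54/6 = 9
te_I = (3 + 4·8 + 25)/6 = 60/6 = 10
te_J = (8 + 4·13 + 24)/6 = 84/6 = 14

Forward pass:
ES_A = 0; EF_A = 4
ES_B = 0; EF_B = 14
ES_C = 0; EF_C = 9
ES_D = 14; EF_D = 14+10 = 24
ES_E = 4; EF_E = 4+9 = 13
ES_F = 9; EF_F = 9+5 = 14
ES_G = 14; EF_G = 14+13 = 27
ES_H = 24; EF_H = 24+9 = 33
ES_I = max(EF_B=14, EF_E=13) = 14; EF_I = 14+10 = 24
ES_J = max(EF_F=14, EF_G=27, EF_H=33, EF_I=24) = 33; EF_J = 33+14 = 47
Expected project duration μ = 47 days. Critical path: B → D → H → J.

47 days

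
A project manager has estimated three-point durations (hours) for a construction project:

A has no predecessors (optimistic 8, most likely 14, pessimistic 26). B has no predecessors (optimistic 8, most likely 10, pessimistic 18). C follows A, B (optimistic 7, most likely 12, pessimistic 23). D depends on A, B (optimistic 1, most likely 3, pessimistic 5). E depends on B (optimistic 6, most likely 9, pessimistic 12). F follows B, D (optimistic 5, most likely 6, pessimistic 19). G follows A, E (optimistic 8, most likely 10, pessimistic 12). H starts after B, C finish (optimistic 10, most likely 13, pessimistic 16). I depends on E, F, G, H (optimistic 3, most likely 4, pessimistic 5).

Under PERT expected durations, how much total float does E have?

te_A = (8 + 4·14 + 26)/6 = 90/6 = 15
te_B = (8 + 4·10 + 18)/6 = 66/6 = 11
te_C = (7 + 4·12 + 23)/6 = 78/6 = 13
te_D = (1 + 4·3 + 5)/6 = 18/6 = 3
te_E = (6 + 4·9 + 12)/6 = 54/6 = 9
te_F = (5 + 4·6 + 19)/6 = 48/6 = 8
te_G = (8 + 4·10 + 12)/6 = 60/6 = 10
te_H = (10 + 4·13 + 16)/6 = 78/6 = 13
te_I = (3 + 4·4 + 5)/6 = 24/6 = 4

Forward pass:
ES_A = 0; EF_A = 15
ES_B = 0; EF_B = 11
ES_C = max(EF_A=15, EF_B=11) = 15; EF_C = 15+13 = 28
ES_D = max(EF_A=15, EF_B=11) = 15; EF_D = 15+3 = 18
ES_E = 11; EF_E = 11+9 = 20
ES_F = max(EF_B=11, EF_D=18) = 18; EF_F = 18+8 = 26
ES_G = max(EF_A=15, EF_E=20) = 20; EF_G = 20+10 = 30
ES_H = max(EF_B=11, EF_C=28) = 28; EF_H = 28+13 = 41
ES_I = max(EF_E=20, EF_F=26, EF_G=30, EF_H=41) = 41; EF_I = 41+4 = 45
Expected project duration μ = 45 hours. Critical path: A → C → H → I.

Backward pass:
LF_I = 45; LS_I = 45−4 = 41
LF_H = LS_I = 41; LS_H = 41−13 = 28
LF_G = LS_I = 41; LS_G = 41−10 = 31
LF_F = LS_I = 41; LS_F = 41−8 = 33
LF_E = min(LS_G=31, LS_I=41) = 31; LS_E = 31−9 = 22
LF_D = LS_F = 33; LS_D = 33−3 = 30
LF_C = LS_H = 28; LS_C = 28−13 = 15
LF_B = min(LS_C=15, LS_D=30, LS_E=22, LS_F=33, LS_H=28) = 15; LS_B = 15−11 = 4
LF_A = min(LS_C=15, LS_D=30, LS_G=31) = 15; LS_A = 15−15 = 0
Slack_E = LS_E − ES_E = 22 − 11 = 11

11 hours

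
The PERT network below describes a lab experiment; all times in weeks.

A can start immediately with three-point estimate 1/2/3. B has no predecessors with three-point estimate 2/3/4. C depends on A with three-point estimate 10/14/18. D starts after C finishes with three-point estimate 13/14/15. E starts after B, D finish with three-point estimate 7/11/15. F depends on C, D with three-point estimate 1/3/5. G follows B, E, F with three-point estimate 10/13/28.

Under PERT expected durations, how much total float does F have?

te_A = (1 + 4·2 + 3)/6 = 12/6 = 2
te_B = (2 + 4·3 + 4)/6 = 18/6 = 3
te_C = (10 + 4·14 + 18)/6 = 84/6 = 14
te_D = (13 + 4·14 + 15)/6 = 84/6 = 14
te_E = (7 + 4·11 + 15)/6 = 66/6 = 11
te_F = (1 + 4·3 + 5)/6 = 18/6 = 3
te_G = (10 + 4·13 + 28)/6 = 90/6 = 15

Forward pass:
ES_A = 0; EF_A = 2
ES_B = 0; EF_B = 3
ES_C = 2; EF_C = 2+14 = 16
ES_D = 16; EF_D = 16+14 = 30
ES_E = max(EF_B=3, EF_D=30) = 30; EF_E = 30+11 = 41
ES_F = max(EF_C=16, EF_D=30) = 30; EF_F = 30+3 = 33
ES_G = max(EF_B=3, EF_E=41, EF_F=33) = 41; EF_G = 41+15 = 56
Expected project duration μ = 56 weeks. Critical path: A → C → D → E → G.

Backward pass:
LF_G = 56; LS_G = 56−15 = 41
LF_F = LS_G = 41; LS_F = 41−3 = 38
LF_E = LS_G = 41; LS_E = 41−11 = 30
LF_D = min(LS_E=30, LS_F=38) = 30; LS_D = 30−14 = 16
LF_C = min(LS_D=16, LS_F=38) = 16; LS_C = 16−14 = 2
LF_B = min(LS_E=30, LS_G=41) = 30; LS_B = 30−3 = 27
LF_A = LS_C = 2; LS_A = 2−2 = 0
Slack_F = LS_F − ES_F = 38 − 30 = 8

8 weeks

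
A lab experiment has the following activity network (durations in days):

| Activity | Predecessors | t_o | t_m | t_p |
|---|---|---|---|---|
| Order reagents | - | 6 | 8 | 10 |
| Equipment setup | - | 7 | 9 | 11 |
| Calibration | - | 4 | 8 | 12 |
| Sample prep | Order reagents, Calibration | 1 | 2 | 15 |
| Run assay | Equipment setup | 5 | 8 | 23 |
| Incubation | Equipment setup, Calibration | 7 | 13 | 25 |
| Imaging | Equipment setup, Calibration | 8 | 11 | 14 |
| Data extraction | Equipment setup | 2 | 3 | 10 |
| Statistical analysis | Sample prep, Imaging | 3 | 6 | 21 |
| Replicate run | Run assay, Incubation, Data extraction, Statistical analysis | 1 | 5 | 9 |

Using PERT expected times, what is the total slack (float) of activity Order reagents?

te_Order reagents = (6 + 4·8 + 10)/6 = 48/6 = 8
te_Equipment setup = (7 + 4·9 + 11)/6 = 54/6 = 9
te_Calibration = (4 + 4·8 + 12)/6 = 48/6 = 8
te_Sample prep = (1 + 4·2 + 15)/6 = 24/6 = 4
te_Run assay = (5 + 4·8 + 23)/6 = 60/6 = 10
te_Incubation = (7 + 4·13 + 25)/6 = 84/6 = 14
te_Imaging = (8 + 4·11 + 14)/6 = 66/6 = 11
te_Data extraction = (2 + 4·3 + 10)/6 = 24/6 = 4
te_Statistical analysis = (3 + 4·6 + 21)/6 = 48/6 = 8
te_Replicate run = (1 + 4·5 + 9)/6 = 30/6 = 5

Forward pass:
ES_Order reagents = 0; EF_Order reagents = 8
ES_Equipment setup = 0; EF_Equipment setup = 9
ES_Calibration = 0; EF_Calibration = 8
ES_Sample prep = max(EF_Order reagents=8, EF_Calibration=8) = 8; EF_Sample prep = 8+4 = 12
ES_Run assay = 9; EF_Run assay = 9+10 = 19
ES_Incubation = max(EF_Equipment setup=9, EF_Calibration=8) = 9; EF_Incubation = 9+14 = 23
ES_Imaging = max(EF_Equipment setup=9, EF_Calibration=8) = 9; EF_Imaging = 9+11 = 20
ES_Data extraction = 9; EF_Data extraction = 9+4 = 13
ES_Statistical analysis = max(EF_Sample prep=12, EF_Imaging=20) = 20; EF_Statistical analysis = 20+8 = 28
ES_Replicate run = max(EF_Run assay=19, EF_Incubation=23, EF_Data extraction=13, EF_Statistical analysis=28) = 28; EF_Replicate run = 28+5 = 33
Expected project duration μ = 33 days. Critical path: Equipment setup → Imaging → Statistical analysis → Replicate run.

Backward pass:
LF_Replicate run = 33; LS_Replicate run = 33−5 = 28
LF_Statistical analysis = LS_Replicate run = 28; LS_Statistical analysis = 28−8 = 20
LF_Data extraction = LS_Replicate run = 28; LS_Data extraction = 28−4 = 24
LF_Imaging = LS_Statistical analysis = 20; LS_Imaging = 20−11 = 9
LF_Incubation = LS_Replicate run = 28; LS_Incubation = 28−14 = 14
LF_Run assay = LS_Replicate run = 28; LS_Run assay = 28−10 = 18
LF_Sample prep = LS_Statistical analysis = 20; LS_Sample prep = 20−4 = 16
LF_Calibration = min(LS_Sample prep=16, LS_Incubation=14, LS_Imaging=9) = 9; LS_Calibration = 9−8 = 1
LF_Equipment setup = min(LS_Run assay=18, LS_Incubation=14, LS_Imaging=9, LS_Data extraction=24) = 9; LS_Equipment setup = 9−9 = 0
LF_Order reagents = LS_Sample prep = 16; LS_Order reagents = 16−8 = 8
Slack_Order reagents = LS_Order reagents − ES_Order reagents = 8 − 0 = 8

8 days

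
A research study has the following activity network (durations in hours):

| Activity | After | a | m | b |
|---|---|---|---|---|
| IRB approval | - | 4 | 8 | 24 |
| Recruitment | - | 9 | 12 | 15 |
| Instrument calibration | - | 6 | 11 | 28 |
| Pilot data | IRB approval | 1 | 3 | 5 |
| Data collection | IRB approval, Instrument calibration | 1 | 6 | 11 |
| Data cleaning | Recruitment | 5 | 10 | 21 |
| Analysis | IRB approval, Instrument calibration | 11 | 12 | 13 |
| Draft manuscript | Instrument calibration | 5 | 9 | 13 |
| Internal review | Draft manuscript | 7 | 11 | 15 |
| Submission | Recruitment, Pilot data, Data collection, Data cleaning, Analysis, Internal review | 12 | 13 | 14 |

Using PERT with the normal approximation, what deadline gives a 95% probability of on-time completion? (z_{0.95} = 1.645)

52.8 hours

te_IRB approval = (4 + 4·8 + 24)/6 = 60/6 = 10; σ²_IRB approval = ((24−4)/6)² = 11.111
te_Recruitment = (9 + 4·12 + 15)/6 = 72/6 = 12; σ²_Recruitment = ((15−9)/6)² = 1.000
te_Instrument calibration = (6 + 4·11 + 28)/6 = 78/6 = 13; σ²_Instrument calibration = ((28−6)/6)² = 13.444
te_Pilot data = (1 + 4·3 + 5)/6 = 18/6 = 3; σ²_Pilot data = ((5−1)/6)² = 0.444
te_Data collection = (1 + 4·6 + 11)/6 = 36/6 = 6; σ²_Data collection = ((11−1)/6)² = 2.778
te_Data cleaning = (5 + 4·10 + 21)/6 = 66/6 = 11; σ²_Data cleaning = ((21−5)/6)² = 7.111
te_Analysis = (11 + 4·12 + 13)/6 = 72/6 = 12; σ²_Analysis = ((13−11)/6)² = 0.111
te_Draft manuscript = (5 + 4·9 + 13)/6 = 54/6 = 9; σ²_Draft manuscript = ((13−5)/6)² = 1.778
te_Internal review = (7 + 4·11 + 15)/6 = 66/6 = 11; σ²_Internal review = ((15−7)/6)² = 1.778
te_Submission = (12 + 4·13 + 14)/6 = 78/6 = 13; σ²_Submission = ((14−12)/6)² = 0.111

Forward pass:
ES_IRB approval = 0; EF_IRB approval = 10
ES_Recruitment = 0; EF_Recruitment = 12
ES_Instrument calibration = 0; EF_Instrument calibration = 13
ES_Pilot data = 10; EF_Pilot data = 10+3 = 13
ES_Data collection = max(EF_IRB approval=10, EF_Instrument calibration=13) = 13; EF_Data collection = 13+6 = 19
ES_Data cleaning = 12; EF_Data cleaning = 12+11 = 23
ES_Analysis = max(EF_IRB approval=10, EF_Instrument calibration=13) = 13; EF_Analysis = 13+12 = 25
ES_Draft manuscript = 13; EF_Draft manuscript = 13+9 = 22
ES_Internal review = 22; EF_Internal review = 22+11 = 33
ES_Submission = max(EF_Recruitment=12, EF_Pilot data=13, EF_Data collection=19, EF_Data cleaning=23, EF_Analysis=25, EF_Internal review=33) = 33; EF_Submission = 33+13 = 46
Expected project duration μ = 46 hours. Critical path: Instrument calibration → Draft manuscript → Internal review → Submission.

Variance along critical path = 13.444 + 1.778 + 1.778 + 0.111 = 17.111; σ = 4.137 hours.
D = μ + z·σ = 46 + 1.645·4.137 = 52.8 hours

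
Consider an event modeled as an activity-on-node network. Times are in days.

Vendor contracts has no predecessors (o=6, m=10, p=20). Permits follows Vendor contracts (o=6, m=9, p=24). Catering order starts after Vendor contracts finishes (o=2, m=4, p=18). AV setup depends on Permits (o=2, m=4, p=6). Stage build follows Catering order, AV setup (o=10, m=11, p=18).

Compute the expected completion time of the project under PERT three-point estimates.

te_Vendor contracts = (6 + 4·10 + 20)/6 = 66/6 = 11
te_Permits = (6 + 4·9 + 24)/6 = 66/6 = 11
te_Catering order = (2 + 4·4 + 18)/6 = 36/6 = 6
te_AV setup = (2 + 4·4 + 6)/6 = 24/6 = 4
te_Stage build = (10 + 4·11 + 18)/6 = 72/6 = 12

Forward pass:
ES_Vendor contracts = 0; EF_Vendor contracts = 11
ES_Permits = 11; EF_Permits = 11+11 = 22
ES_Catering order = 11; EF_Catering order = 11+6 = 17
ES_AV setup = 22; EF_AV setup = 22+4 = 26
ES_Stage build = max(EF_Catering order=17, EF_AV setup=26) = 26; EF_Stage build = 26+12 = 38
Expected project duration μ = 38 days. Critical path: Vendor contracts → Permits → AV setup → Stage build.

38 days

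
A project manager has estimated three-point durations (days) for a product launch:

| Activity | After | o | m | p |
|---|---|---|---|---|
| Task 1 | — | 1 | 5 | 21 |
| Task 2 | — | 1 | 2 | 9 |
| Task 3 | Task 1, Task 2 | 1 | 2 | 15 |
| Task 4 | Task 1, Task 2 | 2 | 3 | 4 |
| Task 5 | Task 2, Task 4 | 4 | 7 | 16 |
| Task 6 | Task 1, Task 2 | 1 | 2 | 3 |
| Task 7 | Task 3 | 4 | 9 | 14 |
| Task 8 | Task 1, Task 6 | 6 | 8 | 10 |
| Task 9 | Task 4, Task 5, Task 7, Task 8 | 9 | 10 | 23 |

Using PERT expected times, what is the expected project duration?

te_Task 1 = (1 + 4·5 + 21)/6 = 42/6 = 7
te_Task 2 = (1 + 4·2 + 9)/6 = 18/6 = 3
te_Task 3 = (1 + 4·2 + 15)/6 = 24/6 = 4
te_Task 4 = (2 + 4·3 + 4)/6 = 18/6 = 3
te_Task 5 = (4 + 4·7 + 16)/6 = 48/6 = 8
te_Task 6 = (1 + 4·2 + 3)/6 = 12/6 = 2
te_Task 7 = (4 + 4·9 + 14)/6 = 54/6 = 9
te_Task 8 = (6 + 4·8 + 10)/6 = 48/6 = 8
te_Task 9 = (9 + 4·10 + 23)/6 = 72/6 = 12

Forward pass:
ES_Task 1 = 0; EF_Task 1 = 7
ES_Task 2 = 0; EF_Task 2 = 3
ES_Task 3 = max(EF_Task 1=7, EF_Task 2=3) = 7; EF_Task 3 = 7+4 = 11
ES_Task 4 = max(EF_Task 1=7, EF_Task 2=3) = 7; EF_Task 4 = 7+3 = 10
ES_Task 5 = max(EF_Task 2=3, EF_Task 4=10) = 10; EF_Task 5 = 10+8 = 18
ES_Task 6 = max(EF_Task 1=7, EF_Task 2=3) = 7; EF_Task 6 = 7+2 = 9
ES_Task 7 = 11; EF_Task 7 = 11+9 = 20
ES_Task 8 = max(EF_Task 1=7, EF_Task 6=9) = 9; EF_Task 8 = 9+8 = 17
ES_Task 9 = max(EF_Task 4=10, EF_Task 5=18, EF_Task 7=20, EF_Task 8=17) = 20; EF_Task 9 = 20+12 = 32
Expected project duration μ = 32 days. Critical path: Task 1 → Task 3 → Task 7 → Task 9.

32 days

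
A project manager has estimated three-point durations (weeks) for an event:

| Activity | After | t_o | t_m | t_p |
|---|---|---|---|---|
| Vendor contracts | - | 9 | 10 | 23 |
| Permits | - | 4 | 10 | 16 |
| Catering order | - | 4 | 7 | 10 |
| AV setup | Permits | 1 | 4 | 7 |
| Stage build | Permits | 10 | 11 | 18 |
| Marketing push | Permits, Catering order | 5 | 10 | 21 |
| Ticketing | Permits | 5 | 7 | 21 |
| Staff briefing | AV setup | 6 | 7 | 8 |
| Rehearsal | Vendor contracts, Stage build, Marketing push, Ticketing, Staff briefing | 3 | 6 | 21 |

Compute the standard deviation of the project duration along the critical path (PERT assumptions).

te_Vendor contracts = (9 + 4·10 + 23)/6 = 72/6 = 12; σ²_Vendor contracts = ((23−9)/6)² = 5.444
te_Permits = (4 + 4·10 + 16)/6 = 60/6 = 10; σ²_Permits = ((16−4)/6)² = 4.000
te_Catering order = (4 + 4·7 + 10)/6 = 42/6 = 7; σ²_Catering order = ((10−4)/6)² = 1.000
te_AV setup = (1 + 4·4 + 7)/6 = 24/6 = 4; σ²_AV setup = ((7−1)/6)² = 1.000
te_Stage build = (10 + 4·11 + 18)/6 = 72/6 = 12; σ²_Stage build = ((18−10)/6)² = 1.778
te_Marketing push = (5 + 4·10 + 21)/6 = 66/6 = 11; σ²_Marketing push = ((21−5)/6)² = 7.111
te_Ticketing = (5 + 4·7 + 21)/6 = 54/6 = 9; σ²_Ticketing = ((21−5)/6)² = 7.111
te_Staff briefing = (6 + 4·7 + 8)/6 = 42/6 = 7; σ²_Staff briefing = ((8−6)/6)² = 0.111
te_Rehearsal = (3 + 4·6 + 21)/6 = 48/6 = 8; σ²_Rehearsal = ((21−3)/6)² = 9.000

Forward pass:
ES_Vendor contracts = 0; EF_Vendor contracts = 12
ES_Permits = 0; EF_Permits = 10
ES_Catering order = 0; EF_Catering order = 7
ES_AV setup = 10; EF_AV setup = 10+4 = 14
ES_Stage build = 10; EF_Stage build = 10+12 = 22
ES_Marketing push = max(EF_Permits=10, EF_Catering order=7) = 10; EF_Marketing push = 10+11 = 21
ES_Ticketing = 10; EF_Ticketing = 10+9 = 19
ES_Staff briefing = 14; EF_Staff briefing = 14+7 = 21
ES_Rehearsal = max(EF_Vendor contracts=12, EF_Stage build=22, EF_Marketing push=21, EF_Ticketing=19, EF_Staff briefing=21) = 22; EF_Rehearsal = 22+8 = 30
Expected project duration μ = 30 weeks. Critical path: Permits → Stage build → Rehearsal.

Variance along critical path = 4.000 + 1.778 + 9.000 = 14.778
σ = √14.778 = 3.844 weeks

3.84 weeks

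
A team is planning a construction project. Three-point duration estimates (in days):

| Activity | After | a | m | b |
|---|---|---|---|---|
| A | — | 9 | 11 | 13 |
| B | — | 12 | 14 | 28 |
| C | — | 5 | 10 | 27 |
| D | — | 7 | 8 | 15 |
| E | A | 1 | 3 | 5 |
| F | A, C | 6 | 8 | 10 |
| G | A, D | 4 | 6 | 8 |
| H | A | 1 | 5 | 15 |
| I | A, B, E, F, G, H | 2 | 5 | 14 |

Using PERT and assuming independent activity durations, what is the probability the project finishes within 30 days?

te_A = (9 + 4·11 + 13)/6 = 66/6 = 11; σ²_A = ((13−9)/6)² = 0.444
te_B = (12 + 4·14 + 28)/6 = 96/6 = 16; σ²_B = ((28−12)/6)² = 7.111
te_C = (5 + 4·10 + 27)/6 = 72/6 = 12; σ²_C = ((27−5)/6)² = 13.444
te_D = (7 + 4·8 + 15)/6 = 54/6 = 9; σ²_D = ((15−7)/6)² = 1.778
te_E = (1 + 4·3 + 5)/6 = 18/6 = 3; σ²_E = ((5−1)/6)² = 0.444
te_F = (6 + 4·8 + 10)/6 = 48/6 = 8; σ²_F = ((10−6)/6)² = 0.444
te_G = (4 + 4·6 + 8)/6 = 36/6 = 6; σ²_G = ((8−4)/6)² = 0.444
te_H = (1 + 4·5 + 15)/6 = 36/6 = 6; σ²_H = ((15−1)/6)² = 5.444
te_I = (2 + 4·5 + 14)/6 = 36/6 = 6; σ²_I = ((14−2)/6)² = 4.000

Forward pass:
ES_A = 0; EF_A = 11
ES_B = 0; EF_B = 16
ES_C = 0; EF_C = 12
ES_D = 0; EF_D = 9
ES_E = 11; EF_E = 11+3 = 14
ES_F = max(EF_A=11, EF_C=12) = 12; EF_F = 12+8 = 20
ES_G = max(EF_A=11, EF_D=9) = 11; EF_G = 11+6 = 17
ES_H = 11; EF_H = 11+6 = 17
ES_I = max(EF_A=11, EF_B=16, EF_E=14, EF_F=20, EF_G=17, EF_H=17) = 20; EF_I = 20+6 = 26
Expected project duration μ = 26 days. Critical path: C → F → I.

Variance along critical path = 13.444 + 0.444 + 4.000 = 17.889; σ = √17.889 = 4.230 days.
Z = (30 − 26) / 4.230 = 0.946
P(T ≤ 30) = Φ(0.946) ≈ 0.828

0.828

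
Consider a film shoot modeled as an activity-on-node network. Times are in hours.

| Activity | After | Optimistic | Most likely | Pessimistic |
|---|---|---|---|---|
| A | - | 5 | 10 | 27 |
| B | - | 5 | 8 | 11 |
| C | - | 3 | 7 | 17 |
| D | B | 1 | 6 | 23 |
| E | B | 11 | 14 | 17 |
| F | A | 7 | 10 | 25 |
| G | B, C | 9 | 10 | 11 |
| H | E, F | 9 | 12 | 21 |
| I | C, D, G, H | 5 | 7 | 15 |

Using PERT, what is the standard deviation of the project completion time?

5.41 hours

te_A = (5 + 4·10 + 27)/6 = 72/6 = 12; σ²_A = ((27−5)/6)² = 13.444
te_B = (5 + 4·8 + 11)/6 = 48/6 = 8; σ²_B = ((11−5)/6)² = 1.000
te_C = (3 + 4·7 + 17)/6 = 48/6 = 8; σ²_C = ((17−3)/6)² = 5.444
te_D = (1 + 4·6 + 23)/6 = 48/6 = 8; σ²_D = ((23−1)/6)² = 13.444
te_E = (11 + 4·14 + 17)/6 = 84/6 = 14; σ²_E = ((17−11)/6)² = 1.000
te_F = (7 + 4·10 + 25)/6 = 72/6 = 12; σ²_F = ((25−7)/6)² = 9.000
te_G = (9 + 4·10 + 11)/6 = 60/6 = 10; σ²_G = ((11−9)/6)² = 0.111
te_H = (9 + 4·12 + 21)/6 = 78/6 = 13; σ²_H = ((21−9)/6)² = 4.000
te_I = (5 + 4·7 + 15)/6 = 48/6 = 8; σ²_I = ((15−5)/6)² = 2.778

Forward pass:
ES_A = 0; EF_A = 12
ES_B = 0; EF_B = 8
ES_C = 0; EF_C = 8
ES_D = 8; EF_D = 8+8 = 16
ES_E = 8; EF_E = 8+14 = 22
ES_F = 12; EF_F = 12+12 = 24
ES_G = max(EF_B=8, EF_C=8) = 8; EF_G = 8+10 = 18
ES_H = max(EF_E=22, EF_F=24) = 24; EF_H = 24+13 = 37
ES_I = max(EF_C=8, EF_D=16, EF_G=18, EF_H=37) = 37; EF_I = 37+8 = 45
Expected project duration μ = 45 hours. Critical path: A → F → H → I.

Variance along critical path = 13.444 + 9.000 + 4.000 + 2.778 = 29.222
σ = √29.222 = 5.406 hours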